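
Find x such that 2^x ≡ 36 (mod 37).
18

Baby-step giant-step with step n = ⌈√37⌉ = 7.
Baby steps 2^j mod 37 (j:value) for j=0..6: 0:1, 1:2, 2:4, 3:8, 4:16, 5:32, 6:27.
Giant-step multiplier: 2^(-7) ≡ 2^(36-7) = 2^29 ≡ 24 (mod 37).
Giant steps γ_i = 36·24^i mod 37: γ_0=36, γ_1=13, γ_2=16 (in table at j=4).
x = i·n + j = 2·7 + 4 = 18.
Check: 2^18 ≡ 36 (mod 37).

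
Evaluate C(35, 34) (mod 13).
9

Using Lucas' theorem:
Write n=35 and k=34 in base 13:
n in base 13: [2, 9]
k in base 13: [2, 8]
C(35,34) mod 13 = ∏ C(n_i, k_i) mod 13
Digit binomials (mod 13): C(2,2) = 1; C(9,8) = 9
Product: 1 × 9 = 9 ≡ 9 (mod 13)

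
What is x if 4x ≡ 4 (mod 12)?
x ≡ 1 (mod 3)

gcd(4, 12) = 4, which divides 4, so solutions exist.
Divide through by 4: x ≡ 1 (mod 3).
The coefficient of x is now 1, so x ≡ 1 (mod 3).
Check: 4 × 1 = 4 ≡ 4 (mod 12).
x ≡ 1 (mod 3), giving 4 solutions mod 12.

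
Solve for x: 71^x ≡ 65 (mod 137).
12

Baby-step giant-step with step n = ⌈√137⌉ = 12.
Baby steps 71^j mod 137 (j:value) for j=0..11: 0:1, 1:71, 2:109, 3:67, 4:99, 5:42, 6:105, 7:57, 8:74, 9:48, 10:120, 11:26.
Giant-step multiplier: 71^(-12) ≡ 71^(136-12) = 71^124 ≡ 78 (mod 137).
Giant steps γ_i = 65·78^i mod 137: γ_0=65, γ_1=1 (in table at j=0).
x = i·n + j = 1·12 + 0 = 12.
Check: 71^12 ≡ 65 (mod 137).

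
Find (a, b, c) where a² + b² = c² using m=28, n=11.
(663, 616, 905)

Euclid's formula: a = m² - n², b = 2mn, c = m² + n²
m = 28, n = 11
a = 28² - 11² = 784 - 121 = 663
b = 2 × 28 × 11 = 616
c = 28² + 11² = 784 + 121 = 905
Verification: 663² + 616² = 439569 + 379456 = 819025 = 905² ✓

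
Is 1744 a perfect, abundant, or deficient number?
deficient

Proper divisors of 1744: sum = 1 + 2 + 4 + 8 + 16 + 109 + 218 + 436 + 872 = 1666
Since 1666 < 1744, 1744 is deficient.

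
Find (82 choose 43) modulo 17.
10

Using Lucas' theorem:
Write n=82 and k=43 in base 17:
n in base 17: [4, 14]
k in base 17: [2, 9]
C(82,43) mod 17 = ∏ C(n_i, k_i) mod 17
Digit binomials (mod 17): C(4,2) = 6; C(14,9) = 2002 ≡ 13
Product: 6 × 13 = 78 ≡ 10 (mod 17)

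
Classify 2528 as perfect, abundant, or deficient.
deficient

Proper divisors of 2528: sum = 1 + 2 + 4 + 8 + 16 + 32 + 79 + 158 + 316 + 632 + 1264 = 2512
Since 2512 < 2528, 2528 is deficient.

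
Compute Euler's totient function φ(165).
80

165 = 3 × 5 × 11
φ(n) = n × ∏(1 - 1/p) for each prime p dividing n
φ(165) = 165 × (1 - 1/3) × (1 - 1/5) × (1 - 1/11) = 80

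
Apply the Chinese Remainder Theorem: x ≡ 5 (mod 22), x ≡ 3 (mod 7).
115

Using Chinese Remainder Theorem:
M = 22 × 7 = 154
M1 = 7, M2 = 22
y1 = 7^(-1) mod 22 = 19
y2 = 22^(-1) mod 7 = 1
x = (5×7×19 + 3×22×1) mod 154 = 115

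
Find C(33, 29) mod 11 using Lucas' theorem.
0

Using Lucas' theorem:
Write n=33 and k=29 in base 11:
n in base 11: [3, 0]
k in base 11: [2, 7]
C(33,29) mod 11 = ∏ C(n_i, k_i) mod 11
Digit binomials (mod 11): C(3,2) = 3; C(0,7) = 0 (k_i > n_i)
Product: 3 × 0 = 0 ≡ 0 (mod 11)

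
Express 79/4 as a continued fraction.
[19; 1, 3]

Euclidean algorithm steps:
79 = 19 × 4 + 3
4 = 1 × 3 + 1
3 = 3 × 1 + 0
Continued fraction: [19; 1, 3]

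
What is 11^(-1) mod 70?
51

gcd(11, 70) = 1, so the inverse exists.
Extended Euclidean algorithm on (70, 11):
70 = 6 × 11 + 4  ⟹  4 = (1)·70 + (-6)·11
11 = 2 × 4 + 3  ⟹  3 = (-2)·70 + (13)·11
4 = 1 × 3 + 1  ⟹  1 = (3)·70 + (-19)·11
So (-19)·11 ≡ 1 (mod 70), i.e. 11^(-1) ≡ -19 ≡ 51 (mod 70).
Check: 11 × 51 = 561 ≡ 1 (mod 70)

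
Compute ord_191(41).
38

191 is prime, so ord(41) divides φ(191) = 190.
Divisors of 190: 1, 2, 5, 10, 19, 38, 95, 190.
Repeated squaring: 41^1 ≡ 41, 41^2 ≡ 153, 41^4 ≡ 107, 41^8 ≡ 180, 41^16 ≡ 121, 41^32 ≡ 125, 41^64 ≡ 154, 41^128 ≡ 32 (mod 191).
Test 41^d mod 191 for each divisor d in increasing order:
41^1 ≡ 41
41^2 ≡ 153
41^5 = 41^4·41^1 ≡ 185
41^10 = 41^8·41^2 ≡ 36
41^19 = 41^16·41^2·41^1 ≡ 190
41^38 = 41^32·41^4·41^2 ≡ 1  ← first divisor giving 1
The order is 38.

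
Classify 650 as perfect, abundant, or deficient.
abundant

Proper divisors of 650: sum = 1 + 2 + 5 + 10 + 13 + 25 + 26 + 50 + 65 + 130 + 325 = 652
Since 652 > 650, 650 is abundant.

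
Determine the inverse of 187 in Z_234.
229

gcd(187, 234) = 1, so the inverse exists.
Extended Euclidean algorithm on (234, 187):
234 = 1 × 187 + 47  ⟹  47 = (1)·234 + (-1)·187
187 = 3 × 47 + 46  ⟹  46 = (-3)·234 + (4)·187
47 = 1 × 46 + 1  ⟹  1 = (4)·234 + (-5)·187
So (-5)·187 ≡ 1 (mod 234), i.e. 187^(-1) ≡ -5 ≡ 229 (mod 234).
Check: 187 × 229 = 42823 ≡ 1 (mod 234)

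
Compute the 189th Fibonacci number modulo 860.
534

Matrix identity: Q^n = [[F_(n+1), F_n], [F_n, F_(n-1)]] with Q = [[1,1],[1,0]].
n = 189 = 10111101₂. Square-and-multiply, entries mod 860:
Q^1 = [[1,1],[1,0]]
Q^2 = (Q^1)² = [[2,1],[1,1]]
Q^5 = (Q^2)²·Q = [[8,5],[5,3]]
Q^11 = (Q^5)²·Q = [[144,89],[89,55]]
Q^23 = (Q^11)²·Q = [[788,277],[277,511]]
Q^47 = (Q^23)²·Q = [[556,213],[213,343]]
Q^94 = (Q^47)² = [[185,567],[567,478]]
Q^189 = (Q^94)²·Q = [[635,534],[534,101]]
F_189 mod 860 = Q^189[0][1] = 534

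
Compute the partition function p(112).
761002156

p(n) counts ways to write n as a sum of positive integers (order ignored).
Euler's pentagonal recurrence: p(k) = p(k-1) + p(k-2) - p(k-5) - p(k-7) + p(k-12) + p(k-15) - ... (offsets j(3j∓1)/2, signs ++--, p(0)=1, p(<0)=0).
DP table for k = 0..111: p(0)=1, p(1)=1, p(2)=2, p(3)=3, p(4)=5, p(5)=7, p(6)=11, p(7)=15, p(8)=22, p(9)=30, p(10)=42, p(11)=56, p(12)=77, p(13)=101, p(14)=135, p(15)=176, p(16)=231, p(17)=297, p(18)=385, p(19)=490, p(20)=627, p(21)=792, p(22)=1002, p(23)=1255, p(24)=1575, p(25)=1958, p(26)=2436, p(27)=3010, p(28)=3718, p(29)=4565, p(30)=5604, p(31)=6842, p(32)=8349, p(33)=10143, p(34)=12310, p(35)=14883, p(36)=17977, p(37)=21637, p(38)=26015, p(39)=31185, p(40)=37338, p(41)=44583, p(42)=53174, p(43)=63261, p(44)=75175, p(45)=89134, p(46)=105558, p(47)=124754, p(48)=147273, p(49)=173525, p(50)=204226, p(51)=239943, p(52)=281589, p(53)=329931, p(54)=386155, p(55)=451276, p(56)=526823, p(57)=614154, p(58)=715220, p(59)=831820, p(60)=966467, p(61)=1121505, p(62)=1300156, p(63)=1505499, p(64)=1741630, p(65)=2012558, p(66)=2323520, p(67)=2679689, p(68)=3087735, p(69)=3554345, p(70)=4087968, p(71)=4697205, p(72)=5392783, p(73)=6185689, p(74)=7089500, p(75)=8118264, p(76)=9289091, p(77)=10619863, p(78)=12132164, p(79)=13848650, p(80)=15796476, p(81)=18004327, p(82)=20506255, p(83)=23338469, p(84)=26543660, p(85)=30167357, p(86)=34262962, p(87)=38887673, p(88)=44108109, p(89)=49995925, p(90)=56634173, p(91)=64112359, p(92)=72533807, p(93)=82010177, p(94)=92669720, p(95)=104651419, p(96)=118114304, p(97)=133230930, p(98)=150198136, p(99)=169229875, p(100)=190569292, p(101)=214481126, p(102)=241265379, p(103)=271248950, p(104)=304801365, p(105)=342325709, p(106)=384276336, p(107)=431149389, p(108)=483502844, p(109)=541946240, p(110)=607163746, p(111)=679903203.
Final step: p(112) = p(111) + p(110) - p(107) - p(105) + p(100) + p(97) - p(90) - p(86) + p(77) + p(72) - p(61) - p(55) + p(42) + p(35) - p(20) - p(12)
= 679903203 + 607163746 - 431149389 - 342325709 + 190569292 + 133230930 - 56634173 - 34262962 + 10619863 + 5392783 - 1121505 - 451276 + 53174 + 14883 - 627 - 77
= 761002156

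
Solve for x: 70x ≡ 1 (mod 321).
133

gcd(70, 321) = 1, so the inverse exists.
Extended Euclidean algorithm on (321, 70):
321 = 4 × 70 + 41  ⟹  41 = (1)·321 + (-4)·70
70 = 1 × 41 + 29  ⟹  29 = (-1)·321 + (5)·70
41 = 1 × 29 + 12  ⟹  12 = (2)·321 + (-9)·70
29 = 2 × 12 + 5  ⟹  5 = (-5)·321 + (23)·70
12 = 2 × 5 + 2  ⟹  2 = (12)·321 + (-55)·70
5 = 2 × 2 + 1  ⟹  1 = (-29)·321 + (133)·70
So (133)·70 ≡ 1 (mod 321), i.e. 70^(-1) ≡ 133 (mod 321).
Check: 70 × 133 = 9310 ≡ 1 (mod 321)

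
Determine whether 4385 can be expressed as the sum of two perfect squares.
17² + 64² (a=17, b=64)

Factorization: 4385 = 5 × 877
By Fermat: n is sum of two squares iff every prime p ≡ 3 (mod 4) appears to even power.
All primes ≡ 3 (mod 4) appear to even power.
Search a = 0, 1, 2, … for 4385 - a² a perfect square: first hit at a = 17: 4385 - 289 = 4096 = 64².
4385 = 17² + 64² = 289 + 4096 ✓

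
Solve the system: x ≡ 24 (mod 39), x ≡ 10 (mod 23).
102

Using Chinese Remainder Theorem:
M = 39 × 23 = 897
M1 = 23, M2 = 39
y1 = 23^(-1) mod 39 = 17
y2 = 39^(-1) mod 23 = 13
x = (24×23×17 + 10×39×13) mod 897 = 102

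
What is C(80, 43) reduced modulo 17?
11

Using Lucas' theorem:
Write n=80 and k=43 in base 17:
n in base 17: [4, 12]
k in base 17: [2, 9]
C(80,43) mod 17 = ∏ C(n_i, k_i) mod 17
Digit binomials (mod 17): C(4,2) = 6; C(12,9) = 220 ≡ 16
Product: 6 × 16 = 96 ≡ 11 (mod 17)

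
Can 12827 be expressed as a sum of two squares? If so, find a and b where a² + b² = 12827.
Not possible

Factorization: 12827 = 101 × 127
By Fermat: n is sum of two squares iff every prime p ≡ 3 (mod 4) appears to even power.
Prime(s) ≡ 3 (mod 4) with odd exponent: [(127, 1)]
Therefore 12827 cannot be expressed as a² + b².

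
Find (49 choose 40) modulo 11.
0

Using Lucas' theorem:
Write n=49 and k=40 in base 11:
n in base 11: [4, 5]
k in base 11: [3, 7]
C(49,40) mod 11 = ∏ C(n_i, k_i) mod 11
Digit binomials (mod 11): C(4,3) = 4; C(5,7) = 0 (k_i > n_i)
Product: 4 × 0 = 0 ≡ 0 (mod 11)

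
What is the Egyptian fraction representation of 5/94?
1/19 + 1/1786

Greedy algorithm:
5/94: ceiling(94/5) = 19, use 1/19
1/1786: ceiling(1786/1) = 1786, use 1/1786
Result: 5/94 = 1/19 + 1/1786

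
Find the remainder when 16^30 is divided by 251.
149

Repeated squaring. Binary of 30 = 11110.
16^1 ≡ 16 (mod 251); 16^2 ≡ 5 (mod 251); 16^4 ≡ 25 (mod 251); 16^8 ≡ 123 (mod 251); 16^16 ≡ 69 (mod 251)
16^30 = 16^2 × 16^4 × 16^8 × 16^16 ≡ 149 (mod 251)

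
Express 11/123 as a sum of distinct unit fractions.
1/12 + 1/164

Greedy algorithm:
11/123: ceiling(123/11) = 12, use 1/12
1/164: ceiling(164/1) = 164, use 1/164
Result: 11/123 = 1/12 + 1/164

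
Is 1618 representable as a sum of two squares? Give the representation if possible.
23² + 33² (a=23, b=33)

Factorization: 1618 = 2 × 809
By Fermat: n is sum of two squares iff every prime p ≡ 3 (mod 4) appears to even power.
All primes ≡ 3 (mod 4) appear to even power.
Search a = 0, 1, 2, … for 1618 - a² a perfect square: first hit at a = 23: 1618 - 529 = 1089 = 33².
1618 = 23² + 33² = 529 + 1089 ✓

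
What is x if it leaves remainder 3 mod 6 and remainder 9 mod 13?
9

Using Chinese Remainder Theorem:
M = 6 × 13 = 78
M1 = 13, M2 = 6
y1 = 13^(-1) mod 6 = 1
y2 = 6^(-1) mod 13 = 11
x = (3×13×1 + 9×6×11) mod 78 = 9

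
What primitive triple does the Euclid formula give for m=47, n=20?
(1809, 1880, 2609)

Euclid's formula: a = m² - n², b = 2mn, c = m² + n²
m = 47, n = 20
a = 47² - 20² = 2209 - 400 = 1809
b = 2 × 47 × 20 = 1880
c = 47² + 20² = 2209 + 400 = 2609
Verification: 1809² + 1880² = 3272481 + 3534400 = 6806881 = 2609² ✓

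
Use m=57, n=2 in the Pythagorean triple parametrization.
(3245, 228, 3253)

Euclid's formula: a = m² - n², b = 2mn, c = m² + n²
m = 57, n = 2
a = 57² - 2² = 3249 - 4 = 3245
b = 2 × 57 × 2 = 228
c = 57² + 2² = 3249 + 4 = 3253
Verification: 3245² + 228² = 10530025 + 51984 = 10582009 = 3253² ✓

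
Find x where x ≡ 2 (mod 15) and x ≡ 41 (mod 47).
182

Using Chinese Remainder Theorem:
M = 15 × 47 = 705
M1 = 47, M2 = 15
y1 = 47^(-1) mod 15 = 8
y2 = 15^(-1) mod 47 = 22
x = (2×47×8 + 41×15×22) mod 705 = 182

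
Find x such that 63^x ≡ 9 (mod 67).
6

Baby-step giant-step with step n = ⌈√67⌉ = 9.
Baby steps 63^j mod 67 (j:value) for j=0..8: 0:1, 1:63, 2:16, 3:3, 4:55, 5:48, 6:9, 7:31, 8:10.
h = 9 is already in the table at j=6, so x = 6.
Check: 63^6 ≡ 9 (mod 67).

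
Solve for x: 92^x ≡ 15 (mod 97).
23

Baby-step giant-step with step n = ⌈√97⌉ = 10.
Baby steps 92^j mod 97 (j:value) for j=0..9: 0:1, 1:92, 2:25, 3:69, 4:43, 5:76, 6:8, 7:57, 8:6, 9:67.
Giant-step multiplier: 92^(-10) ≡ 92^(96-10) = 92^86 ≡ 11 (mod 97).
Giant steps γ_i = 15·11^i mod 97: γ_0=15, γ_1=68, γ_2=69 (in table at j=3).
x = i·n + j = 2·10 + 3 = 23.
Check: 92^23 ≡ 15 (mod 97).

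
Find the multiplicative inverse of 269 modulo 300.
29

gcd(269, 300) = 1, so the inverse exists.
Extended Euclidean algorithm on (300, 269):
300 = 1 × 269 + 31  ⟹  31 = (1)·300 + (-1)·269
269 = 8 × 31 + 21  ⟹  21 = (-8)·300 + (9)·269
31 = 1 × 21 + 10  ⟹  10 = (9)·300 + (-10)·269
21 = 2 × 10 + 1  ⟹  1 = (-26)·300 + (29)·269
So (29)·269 ≡ 1 (mod 300), i.e. 269^(-1) ≡ 29 (mod 300).
Check: 269 × 29 = 7801 ≡ 1 (mod 300)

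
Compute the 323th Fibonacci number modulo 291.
65

Matrix identity: Q^n = [[F_(n+1), F_n], [F_n, F_(n-1)]] with Q = [[1,1],[1,0]].
n = 323 = 101000011₂. Square-and-multiply, entries mod 291:
Q^1 = [[1,1],[1,0]]
Q^2 = (Q^1)² = [[2,1],[1,1]]
Q^5 = (Q^2)²·Q = [[8,5],[5,3]]
Q^10 = (Q^5)² = [[89,55],[55,34]]
Q^20 = (Q^10)² = [[179,72],[72,107]]
Q^40 = (Q^20)² = [[268,222],[222,46]]
Q^80 = (Q^40)² = [[52,159],[159,184]]
Q^161 = (Q^80)²·Q = [[34,49],[49,276]]
Q^323 = (Q^161)²·Q = [[123,65],[65,58]]
F_323 mod 291 = Q^323[0][1] = 65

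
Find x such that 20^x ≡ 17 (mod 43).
26

Baby-step giant-step with step n = ⌈√43⌉ = 7.
Baby steps 20^j mod 43 (j:value) for j=0..6: 0:1, 1:20, 2:13, 3:2, 4:40, 5:26, 6:4.
Giant-step multiplier: 20^(-7) ≡ 20^(42-7) = 20^35 ≡ 7 (mod 43).
Giant steps γ_i = 17·7^i mod 43: γ_0=17, γ_1=33, γ_2=16, γ_3=26 (in table at j=5).
x = i·n + j = 3·7 + 5 = 26.
Check: 20^26 ≡ 17 (mod 43).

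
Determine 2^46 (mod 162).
106

Repeated squaring. Binary of 46 = 101110.
2^1 ≡ 2 (mod 162); 2^2 ≡ 4 (mod 162); 2^4 ≡ 16 (mod 162); 2^8 ≡ 94 (mod 162); 2^16 ≡ 88 (mod 162); 2^32 ≡ 130 (mod 162)
2^46 = 2^2 × 2^4 × 2^8 × 2^32 ≡ 106 (mod 162)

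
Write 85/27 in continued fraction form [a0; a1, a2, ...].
[3; 6, 1, 3]

Euclidean algorithm steps:
85 = 3 × 27 + 4
27 = 6 × 4 + 3
4 = 1 × 3 + 1
3 = 3 × 1 + 0
Continued fraction: [3; 6, 1, 3]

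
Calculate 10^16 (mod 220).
100

Repeated squaring. Binary of 16 = 10000.
10^1 ≡ 10 (mod 220); 10^2 ≡ 100 (mod 220); 10^4 ≡ 100 (mod 220); 10^8 ≡ 100 (mod 220); 10^16 ≡ 100 (mod 220)
10^16 = 10^16 ≡ 100 (mod 220)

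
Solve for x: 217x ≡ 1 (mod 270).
163

gcd(217, 270) = 1, so the inverse exists.
Extended Euclidean algorithm on (270, 217):
270 = 1 × 217 + 53  ⟹  53 = (1)·270 + (-1)·217
217 = 4 × 53 + 5  ⟹  5 = (-4)·270 + (5)·217
53 = 10 × 5 + 3  ⟹  3 = (41)·270 + (-51)·217
5 = 1 × 3 + 2  ⟹  2 = (-45)·270 + (56)·217
3 = 1 × 2 + 1  ⟹  1 = (86)·270 + (-107)·217
So (-107)·217 ≡ 1 (mod 270), i.e. 217^(-1) ≡ -107 ≡ 163 (mod 270).
Check: 217 × 163 = 35371 ≡ 1 (mod 270)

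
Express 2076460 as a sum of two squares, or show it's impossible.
Not possible

Factorization: 2076460 = 2^2 × 5 × 47^3
By Fermat: n is sum of two squares iff every prime p ≡ 3 (mod 4) appears to even power.
Prime(s) ≡ 3 (mod 4) with odd exponent: [(47, 3)]
Therefore 2076460 cannot be expressed as a² + b².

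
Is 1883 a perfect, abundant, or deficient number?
deficient

Proper divisors of 1883: sum = 1 + 7 + 269 = 277
Since 277 < 1883, 1883 is deficient.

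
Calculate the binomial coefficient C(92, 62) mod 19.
11

Using Lucas' theorem:
Write n=92 and k=62 in base 19:
n in base 19: [4, 16]
k in base 19: [3, 5]
C(92,62) mod 19 = ∏ C(n_i, k_i) mod 19
Digit binomials (mod 19): C(4,3) = 4; C(16,5) = 4368 ≡ 17
Product: 4 × 17 = 68 ≡ 11 (mod 19)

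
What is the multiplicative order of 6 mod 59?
58

59 is prime, so ord(6) divides φ(59) = 58.
Divisors of 58: 1, 2, 29, 58.
Repeated squaring: 6^1 ≡ 6, 6^2 ≡ 36, 6^4 ≡ 57, 6^8 ≡ 4, 6^16 ≡ 16, 6^32 ≡ 20 (mod 59).
Test 6^d mod 59 for each divisor d in increasing order:
6^1 ≡ 6
6^2 ≡ 36
6^29 = 6^16·6^8·6^4·6^1 ≡ 58
6^58 = 6^32·6^16·6^8·6^2 ≡ 1  ← first divisor giving 1
The order is 58.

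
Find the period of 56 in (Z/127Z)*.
126

127 is prime, so ord(56) divides φ(127) = 126.
Divisors of 126: 1, 2, 3, 6, 7, 9, 14, 18, 21, 42, 63, 126.
Repeated squaring: 56^1 ≡ 56, 56^2 ≡ 88, 56^4 ≡ 124, 56^8 ≡ 9, 56^16 ≡ 81, 56^32 ≡ 84, 56^64 ≡ 71 (mod 127).
Test 56^d mod 127 for each divisor d in increasing order:
56^1 ≡ 56
56^2 ≡ 88
56^3 = 56^2·56^1 ≡ 102
56^6 = 56^4·56^2 ≡ 117
56^7 = 56^4·56^2·56^1 ≡ 75
56^9 = 56^8·56^1 ≡ 123
56^14 = 56^8·56^4·56^2 ≡ 37
56^18 = 56^16·56^2 ≡ 16
56^21 = 56^16·56^4·56^1 ≡ 108
56^42 = 56^32·56^8·56^2 ≡ 107
56^63 = 56^32·56^16·56^8·56^4·56^2·56^1 ≡ 126
56^126 = 56^64·56^32·56^16·56^8·56^4·56^2 ≡ 1  ← first divisor giving 1
The order is 126.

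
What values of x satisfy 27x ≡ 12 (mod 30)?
x ≡ 6 (mod 10)

gcd(27, 30) = 3, which divides 12, so solutions exist.
Divide through by 3: 9x ≡ 4 (mod 10).
Find 9^(-1) mod 10 by the extended Euclidean algorithm:
10 = 1 × 9 + 1  ⟹  1 = (1)·10 + (-1)·9
So (-1)·9 ≡ 1 (mod 10), i.e. 9^(-1) ≡ -1 ≡ 9 (mod 10).
x ≡ 9 × 4 = 36 ≡ 6 (mod 10).
Check: 27 × 6 = 162 ≡ 12 (mod 30).
x ≡ 6 (mod 10), giving 3 solutions mod 30.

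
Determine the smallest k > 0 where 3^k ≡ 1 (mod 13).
3

13 is prime, so ord(3) divides φ(13) = 12.
Divisors of 12: 1, 2, 3, 4, 6, 12.
Repeated squaring: 3^1 ≡ 3, 3^2 ≡ 9, 3^4 ≡ 3, 3^8 ≡ 9 (mod 13).
Test 3^d mod 13 for each divisor d in increasing order:
3^1 ≡ 3
3^2 ≡ 9
3^3 = 3^2·3^1 ≡ 1  ← first divisor giving 1
The order is 3.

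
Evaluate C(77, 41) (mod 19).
0

Using Lucas' theorem:
Write n=77 and k=41 in base 19:
n in base 19: [4, 1]
k in base 19: [2, 3]
C(77,41) mod 19 = ∏ C(n_i, k_i) mod 19
Digit binomials (mod 19): C(4,2) = 6; C(1,3) = 0 (k_i > n_i)
Product: 6 × 0 = 0 ≡ 0 (mod 19)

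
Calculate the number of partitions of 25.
1958

p(n) counts ways to write n as a sum of positive integers (order ignored).
Euler's pentagonal recurrence: p(k) = p(k-1) + p(k-2) - p(k-5) - p(k-7) + p(k-12) + p(k-15) - ... (offsets j(3j∓1)/2, signs ++--, p(0)=1, p(<0)=0).
DP table for k = 0..24: p(0)=1, p(1)=1, p(2)=2, p(3)=3, p(4)=5, p(5)=7, p(6)=11, p(7)=15, p(8)=22, p(9)=30, p(10)=42, p(11)=56, p(12)=77, p(13)=101, p(14)=135, p(15)=176, p(16)=231, p(17)=297, p(18)=385, p(19)=490, p(20)=627, p(21)=792, p(22)=1002, p(23)=1255, p(24)=1575.
Final step: p(25) = p(24) + p(23) - p(20) - p(18) + p(13) + p(10) - p(3)
= 1575 + 1255 - 627 - 385 + 101 + 42 - 3
= 1958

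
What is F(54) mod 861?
8

Matrix identity: Q^n = [[F_(n+1), F_n], [F_n, F_(n-1)]] with Q = [[1,1],[1,0]].
n = 54 = 110110₂. Square-and-multiply, entries mod 861:
Q^1 = [[1,1],[1,0]]
Q^3 = (Q^1)²·Q = [[3,2],[2,1]]
Q^6 = (Q^3)² = [[13,8],[8,5]]
Q^13 = (Q^6)²·Q = [[377,233],[233,144]]
Q^27 = (Q^13)²·Q = [[102,110],[110,853]]
Q^54 = (Q^27)² = [[118,8],[8,110]]
F_54 mod 861 = Q^54[0][1] = 8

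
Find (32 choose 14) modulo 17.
15

Using Lucas' theorem:
Write n=32 and k=14 in base 17:
n in base 17: [1, 15]
k in base 17: [0, 14]
C(32,14) mod 17 = ∏ C(n_i, k_i) mod 17
Digit binomials (mod 17): C(1,0) = 1; C(15,14) = 15
Product: 1 × 15 = 15 ≡ 15 (mod 17)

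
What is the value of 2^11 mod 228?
224

Repeated squaring. Binary of 11 = 1011.
2^1 ≡ 2 (mod 228); 2^2 ≡ 4 (mod 228); 2^4 ≡ 16 (mod 228); 2^8 ≡ 28 (mod 228)
2^11 = 2^1 × 2^2 × 2^8 ≡ 224 (mod 228)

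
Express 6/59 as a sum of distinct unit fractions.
1/10 + 1/590

Greedy algorithm:
6/59: ceiling(59/6) = 10, use 1/10
1/590: ceiling(590/1) = 590, use 1/590
Result: 6/59 = 1/10 + 1/590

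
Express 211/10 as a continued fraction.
[21; 10]

Euclidean algorithm steps:
211 = 21 × 10 + 1
10 = 10 × 1 + 0
Continued fraction: [21; 10]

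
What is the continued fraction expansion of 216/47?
[4; 1, 1, 2, 9]

Euclidean algorithm steps:
216 = 4 × 47 + 28
47 = 1 × 28 + 19
28 = 1 × 19 + 9
19 = 2 × 9 + 1
9 = 9 × 1 + 0
Continued fraction: [4; 1, 1, 2, 9]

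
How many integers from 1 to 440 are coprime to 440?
160

440 = 2^3 × 5 × 11
φ(n) = n × ∏(1 - 1/p) for each prime p dividing n
φ(440) = 440 × (1 - 1/2) × (1 - 1/5) × (1 - 1/11) = 160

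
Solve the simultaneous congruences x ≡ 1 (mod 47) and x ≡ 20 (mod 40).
1740

Using Chinese Remainder Theorem:
M = 47 × 40 = 1880
M1 = 40, M2 = 47
y1 = 40^(-1) mod 47 = 20
y2 = 47^(-1) mod 40 = 23
x = (1×40×20 + 20×47×23) mod 1880 = 1740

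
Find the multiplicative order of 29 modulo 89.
88

89 is prime, so ord(29) divides φ(89) = 88.
Divisors of 88: 1, 2, 4, 8, 11, 22, 44, 88.
Repeated squaring: 29^1 ≡ 29, 29^2 ≡ 40, 29^4 ≡ 87, 29^8 ≡ 4, 29^16 ≡ 16, 29^32 ≡ 78, 29^64 ≡ 32 (mod 89).
Test 29^d mod 89 for each divisor d in increasing order:
29^1 ≡ 29
29^2 ≡ 40
29^4 ≡ 87
29^8 ≡ 4
29^11 = 29^8·29^2·29^1 ≡ 12
29^22 = 29^16·29^4·29^2 ≡ 55
29^44 = 29^32·29^8·29^4 ≡ 88
29^88 = 29^64·29^16·29^8 ≡ 1  ← first divisor giving 1
The order is 88.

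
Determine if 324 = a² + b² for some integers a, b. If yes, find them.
0² + 18² (a=0, b=18)

Factorization: 324 = 2^2 × 3^4
By Fermat: n is sum of two squares iff every prime p ≡ 3 (mod 4) appears to even power.
All primes ≡ 3 (mod 4) appear to even power.
Search a = 0, 1, 2, … for 324 - a² a perfect square: first hit at a = 0: 324 - 0 = 324 = 18².
324 = 0² + 18² = 0 + 324 ✓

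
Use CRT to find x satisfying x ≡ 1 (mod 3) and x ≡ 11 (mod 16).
43

Using Chinese Remainder Theorem:
M = 3 × 16 = 48
M1 = 16, M2 = 3
y1 = 16^(-1) mod 3 = 1
y2 = 3^(-1) mod 16 = 11
x = (1×16×1 + 11×3×11) mod 48 = 43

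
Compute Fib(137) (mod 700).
517

Matrix identity: Q^n = [[F_(n+1), F_n], [F_n, F_(n-1)]] with Q = [[1,1],[1,0]].
n = 137 = 10001001₂. Square-and-multiply, entries mod 700:
Q^1 = [[1,1],[1,0]]
Q^2 = (Q^1)² = [[2,1],[1,1]]
Q^4 = (Q^2)² = [[5,3],[3,2]]
Q^8 = (Q^4)² = [[34,21],[21,13]]
Q^17 = (Q^8)²·Q = [[484,197],[197,287]]
Q^34 = (Q^17)² = [[65,687],[687,78]]
Q^68 = (Q^34)² = [[194,241],[241,653]]
Q^137 = (Q^68)²·Q = [[244,517],[517,427]]
F_137 mod 700 = Q^137[0][1] = 517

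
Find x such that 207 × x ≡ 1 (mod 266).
9

gcd(207, 266) = 1, so the inverse exists.
Extended Euclidean algorithm on (266, 207):
266 = 1 × 207 + 59  ⟹  59 = (1)·266 + (-1)·207
207 = 3 × 59 + 30  ⟹  30 = (-3)·266 + (4)·207
59 = 1 × 30 + 29  ⟹  29 = (4)·266 + (-5)·207
30 = 1 × 29 + 1  ⟹  1 = (-7)·266 + (9)·207
So (9)·207 ≡ 1 (mod 266), i.e. 207^(-1) ≡ 9 (mod 266).
Check: 207 × 9 = 1863 ≡ 1 (mod 266)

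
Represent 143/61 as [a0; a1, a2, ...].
[2; 2, 1, 9, 2]

Euclidean algorithm steps:
143 = 2 × 61 + 21
61 = 2 × 21 + 19
21 = 1 × 19 + 2
19 = 9 × 2 + 1
2 = 2 × 1 + 0
Continued fraction: [2; 2, 1, 9, 2]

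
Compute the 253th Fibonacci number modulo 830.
663

Matrix identity: Q^n = [[F_(n+1), F_n], [F_n, F_(n-1)]] with Q = [[1,1],[1,0]].
n = 253 = 11111101₂. Square-and-multiply, entries mod 830:
Q^1 = [[1,1],[1,0]]
Q^3 = (Q^1)²·Q = [[3,2],[2,1]]
Q^7 = (Q^3)²·Q = [[21,13],[13,8]]
Q^15 = (Q^7)²·Q = [[157,610],[610,377]]
Q^31 = (Q^15)²·Q = [[389,9],[9,380]]
Q^63 = (Q^31)²·Q = [[623,342],[342,281]]
Q^126 = (Q^63)² = [[453,408],[408,45]]
Q^253 = (Q^126)²·Q = [[497,663],[663,664]]
F_253 mod 830 = Q^253[0][1] = 663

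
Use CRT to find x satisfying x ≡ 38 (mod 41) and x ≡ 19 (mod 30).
79

Using Chinese Remainder Theorem:
M = 41 × 30 = 1230
M1 = 30, M2 = 41
y1 = 30^(-1) mod 41 = 26
y2 = 41^(-1) mod 30 = 11
x = (38×30×26 + 19×41×11) mod 1230 = 79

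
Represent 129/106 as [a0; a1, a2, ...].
[1; 4, 1, 1, 1, 1, 4]

Euclidean algorithm steps:
129 = 1 × 106 + 23
106 = 4 × 23 + 14
23 = 1 × 14 + 9
14 = 1 × 9 + 5
9 = 1 × 5 + 4
5 = 1 × 4 + 1
4 = 4 × 1 + 0
Continued fraction: [1; 4, 1, 1, 1, 1, 4]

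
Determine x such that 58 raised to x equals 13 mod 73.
65

Baby-step giant-step with step n = ⌈√73⌉ = 9.
Baby steps 58^j mod 73 (j:value) for j=0..8: 0:1, 1:58, 2:6, 3:56, 4:36, 5:44, 6:70, 7:45, 8:55.
Giant-step multiplier: 58^(-9) ≡ 58^(72-9) = 58^63 ≡ 63 (mod 73).
Giant steps γ_i = 13·63^i mod 73: γ_0=13, γ_1=16, γ_2=59, γ_3=67, γ_4=60, γ_5=57, γ_6=14, γ_7=6 (in table at j=2).
x = i·n + j = 7·9 + 2 = 65.
Check: 58^65 ≡ 13 (mod 73).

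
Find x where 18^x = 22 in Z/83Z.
3

Baby-step giant-step with step n = ⌈√83⌉ = 10.
Baby steps 18^j mod 83 (j:value) for j=0..9: 0:1, 1:18, 2:75, 3:22, 4:64, 5:73, 6:69, 7:80, 8:29, 9:24.
h = 22 is already in the table at j=3, so x = 3.
Check: 18^3 ≡ 22 (mod 83).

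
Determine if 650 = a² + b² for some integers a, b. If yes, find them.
5² + 25² (a=5, b=25)

Factorization: 650 = 2 × 5^2 × 13
By Fermat: n is sum of two squares iff every prime p ≡ 3 (mod 4) appears to even power.
All primes ≡ 3 (mod 4) appear to even power.
Search a = 0, 1, 2, … for 650 - a² a perfect square: first hit at a = 5: 650 - 25 = 625 = 25².
650 = 5² + 25² = 25 + 625 ✓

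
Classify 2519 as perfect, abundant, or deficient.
deficient

Proper divisors of 2519: sum = 1 + 11 + 229 = 241
Since 241 < 2519, 2519 is deficient.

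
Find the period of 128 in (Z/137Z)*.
68

137 is prime, so ord(128) divides φ(137) = 136.
Divisors of 136: 1, 2, 4, 8, 17, 34, 68, 136.
Repeated squaring: 128^1 ≡ 128, 128^2 ≡ 81, 128^4 ≡ 122, 128^8 ≡ 88, 128^16 ≡ 72, 128^32 ≡ 115, 128^64 ≡ 73, 128^128 ≡ 123 (mod 137).
Test 128^d mod 137 for each divisor d in increasing order:
128^1 ≡ 128
128^2 ≡ 81
128^4 ≡ 122
128^8 ≡ 88
128^17 = 128^16·128^1 ≡ 37
128^34 = 128^32·128^2 ≡ 136
128^68 = 128^64·128^4 ≡ 1  ← first divisor giving 1
The order is 68.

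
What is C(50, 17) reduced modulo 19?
0

Using Lucas' theorem:
Write n=50 and k=17 in base 19:
n in base 19: [2, 12]
k in base 19: [0, 17]
C(50,17) mod 19 = ∏ C(n_i, k_i) mod 19
Digit binomials (mod 19): C(2,0) = 1; C(12,17) = 0 (k_i > n_i)
Product: 1 × 0 = 0 ≡ 0 (mod 19)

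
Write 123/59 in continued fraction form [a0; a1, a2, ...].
[2; 11, 1, 4]

Euclidean algorithm steps:
123 = 2 × 59 + 5
59 = 11 × 5 + 4
5 = 1 × 4 + 1
4 = 4 × 1 + 0
Continued fraction: [2; 11, 1, 4]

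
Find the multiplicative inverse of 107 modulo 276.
227

gcd(107, 276) = 1, so the inverse exists.
Extended Euclidean algorithm on (276, 107):
276 = 2 × 107 + 62  ⟹  62 = (1)·276 + (-2)·107
107 = 1 × 62 + 45  ⟹  45 = (-1)·276 + (3)·107
62 = 1 × 45 + 17  ⟹  17 = (2)·276 + (-5)·107
45 = 2 × 17 + 11  ⟹  11 = (-5)·276 + (13)·107
17 = 1 × 11 + 6  ⟹  6 = (7)·276 + (-18)·107
11 = 1 × 6 + 5  ⟹  5 = (-12)·276 + (31)·107
6 = 1 × 5 + 1  ⟹  1 = (19)·276 + (-49)·107
So (-49)·107 ≡ 1 (mod 276), i.e. 107^(-1) ≡ -49 ≡ 227 (mod 276).
Check: 107 × 227 = 24289 ≡ 1 (mod 276)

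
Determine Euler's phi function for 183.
120

183 = 3 × 61
φ(n) = n × ∏(1 - 1/p) for each prime p dividing n
φ(183) = 183 × (1 - 1/3) × (1 - 1/61) = 120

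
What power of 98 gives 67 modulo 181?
102

Baby-step giant-step with step n = ⌈√181⌉ = 14.
Baby steps 98^j mod 181 (j:value) for j=0..13: 0:1, 1:98, 2:11, 3:173, 4:121, 5:93, 6:64, 7:118, 8:161, 9:31, 10:142, 11:160, 12:114, 13:131.
Giant-step multiplier: 98^(-14) ≡ 98^(180-14) = 98^166 ≡ 167 (mod 181).
Giant steps γ_i = 67·167^i mod 181: γ_0=67, γ_1=148, γ_2=100, γ_3=48, γ_4=52, γ_5=177, γ_6=56, γ_7=121 (in table at j=4).
x = i·n + j = 7·14 + 4 = 102.
Check: 98^102 ≡ 67 (mod 181).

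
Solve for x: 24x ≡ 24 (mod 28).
x ≡ 1 (mod 7)

gcd(24, 28) = 4, which divides 24, so solutions exist.
Divide through by 4: 6x ≡ 6 (mod 7).
Find 6^(-1) mod 7 by the extended Euclidean algorithm:
7 = 1 × 6 + 1  ⟹  1 = (1)·7 + (-1)·6
So (-1)·6 ≡ 1 (mod 7), i.e. 6^(-1) ≡ -1 ≡ 6 (mod 7).
x ≡ 6 × 6 = 36 ≡ 1 (mod 7).
Check: 24 × 1 = 24 ≡ 24 (mod 28).
x ≡ 1 (mod 7), giving 4 solutions mod 28.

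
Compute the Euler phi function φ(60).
16

60 = 2^2 × 3 × 5
φ(n) = n × ∏(1 - 1/p) for each prime p dividing n
φ(60) = 60 × (1 - 1/2) × (1 - 1/3) × (1 - 1/5) = 16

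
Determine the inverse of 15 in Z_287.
134

gcd(15, 287) = 1, so the inverse exists.
Extended Euclidean algorithm on (287, 15):
287 = 19 × 15 + 2  ⟹  2 = (1)·287 + (-19)·15
15 = 7 × 2 + 1  ⟹  1 = (-7)·287 + (134)·15
So (134)·15 ≡ 1 (mod 287), i.e. 15^(-1) ≡ 134 (mod 287).
Check: 15 × 134 = 2010 ≡ 1 (mod 287)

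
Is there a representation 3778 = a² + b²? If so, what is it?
23² + 57² (a=23, b=57)

Factorization: 3778 = 2 × 1889
By Fermat: n is sum of two squares iff every prime p ≡ 3 (mod 4) appears to even power.
All primes ≡ 3 (mod 4) appear to even power.
Search a = 0, 1, 2, … for 3778 - a² a perfect square: first hit at a = 23: 3778 - 529 = 3249 = 57².
3778 = 23² + 57² = 529 + 3249 ✓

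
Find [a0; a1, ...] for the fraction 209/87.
[2; 2, 2, 17]

Euclidean algorithm steps:
209 = 2 × 87 + 35
87 = 2 × 35 + 17
35 = 2 × 17 + 1
17 = 17 × 1 + 0
Continued fraction: [2; 2, 2, 17]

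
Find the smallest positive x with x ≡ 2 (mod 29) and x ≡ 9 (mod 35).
814

Using Chinese Remainder Theorem:
M = 29 × 35 = 1015
M1 = 35, M2 = 29
y1 = 35^(-1) mod 29 = 5
y2 = 29^(-1) mod 35 = 29
x = (2×35×5 + 9×29×29) mod 1015 = 814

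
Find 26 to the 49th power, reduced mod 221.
26

Repeated squaring. Binary of 49 = 110001.
26^1 ≡ 26 (mod 221); 26^2 ≡ 13 (mod 221); 26^4 ≡ 169 (mod 221); 26^8 ≡ 52 (mod 221); 26^16 ≡ 52 (mod 221); 26^32 ≡ 52 (mod 221)
26^49 = 26^1 × 26^16 × 26^32 ≡ 26 (mod 221)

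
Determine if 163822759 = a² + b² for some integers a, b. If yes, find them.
Not possible

Factorization: 163822759 = 61 × 139^3
By Fermat: n is sum of two squares iff every prime p ≡ 3 (mod 4) appears to even power.
Prime(s) ≡ 3 (mod 4) with odd exponent: [(139, 3)]
Therefore 163822759 cannot be expressed as a² + b².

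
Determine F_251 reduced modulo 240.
89

Matrix identity: Q^n = [[F_(n+1), F_n], [F_n, F_(n-1)]] with Q = [[1,1],[1,0]].
n = 251 = 11111011₂. Square-and-multiply, entries mod 240:
Q^1 = [[1,1],[1,0]]
Q^3 = (Q^1)²·Q = [[3,2],[2,1]]
Q^7 = (Q^3)²·Q = [[21,13],[13,8]]
Q^15 = (Q^7)²·Q = [[27,130],[130,137]]
Q^31 = (Q^15)²·Q = [[69,109],[109,200]]
Q^62 = (Q^31)² = [[82,41],[41,41]]
Q^125 = (Q^62)²·Q = [[8,5],[5,3]]
Q^251 = (Q^125)²·Q = [[144,89],[89,55]]
F_251 mod 240 = Q^251[0][1] = 89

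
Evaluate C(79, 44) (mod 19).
0

Using Lucas' theorem:
Write n=79 and k=44 in base 19:
n in base 19: [4, 3]
k in base 19: [2, 6]
C(79,44) mod 19 = ∏ C(n_i, k_i) mod 19
Digit binomials (mod 19): C(4,2) = 6; C(3,6) = 0 (k_i > n_i)
Product: 6 × 0 = 0 ≡ 0 (mod 19)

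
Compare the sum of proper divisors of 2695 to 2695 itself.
deficient

Proper divisors of 2695: sum = 1 + 5 + 7 + 11 + 35 + 49 + 55 + 77 + 245 + 385 + 539 = 1409
Since 1409 < 2695, 2695 is deficient.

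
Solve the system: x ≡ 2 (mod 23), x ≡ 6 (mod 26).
370

Using Chinese Remainder Theorem:
M = 23 × 26 = 598
M1 = 26, M2 = 23
y1 = 26^(-1) mod 23 = 8
y2 = 23^(-1) mod 26 = 17
x = (2×26×8 + 6×23×17) mod 598 = 370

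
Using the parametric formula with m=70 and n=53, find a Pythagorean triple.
(2091, 7420, 7709)

Euclid's formula: a = m² - n², b = 2mn, c = m² + n²
m = 70, n = 53
a = 70² - 53² = 4900 - 2809 = 2091
b = 2 × 70 × 53 = 7420
c = 70² + 53² = 4900 + 2809 = 7709
Verification: 2091² + 7420² = 4372281 + 55056400 = 59428681 = 7709² ✓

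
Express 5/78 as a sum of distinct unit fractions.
1/16 + 1/624

Greedy algorithm:
5/78: ceiling(78/5) = 16, use 1/16
1/624: ceiling(624/1) = 624, use 1/624
Result: 5/78 = 1/16 + 1/624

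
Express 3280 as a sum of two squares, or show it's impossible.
12² + 56² (a=12, b=56)

Factorization: 3280 = 2^4 × 5 × 41
By Fermat: n is sum of two squares iff every prime p ≡ 3 (mod 4) appears to even power.
All primes ≡ 3 (mod 4) appear to even power.
Search a = 0, 1, 2, … for 3280 - a² a perfect square: first hit at a = 12: 3280 - 144 = 3136 = 56².
3280 = 12² + 56² = 144 + 3136 ✓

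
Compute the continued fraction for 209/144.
[1; 2, 4, 1, 1, 1, 4]

Euclidean algorithm steps:
209 = 1 × 144 + 65
144 = 2 × 65 + 14
65 = 4 × 14 + 9
14 = 1 × 9 + 5
9 = 1 × 5 + 4
5 = 1 × 4 + 1
4 = 4 × 1 + 0
Continued fraction: [1; 2, 4, 1, 1, 1, 4]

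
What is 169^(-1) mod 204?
169

gcd(169, 204) = 1, so the inverse exists.
Extended Euclidean algorithm on (204, 169):
204 = 1 × 169 + 35  ⟹  35 = (1)·204 + (-1)·169
169 = 4 × 35 + 29  ⟹  29 = (-4)·204 + (5)·169
35 = 1 × 29 + 6  ⟹  6 = (5)·204 + (-6)·169
29 = 4 × 6 + 5  ⟹  5 = (-24)·204 + (29)·169
6 = 1 × 5 + 1  ⟹  1 = (29)·204 + (-35)·169
So (-35)·169 ≡ 1 (mod 204), i.e. 169^(-1) ≡ -35 ≡ 169 (mod 204).
Check: 169 × 169 = 28561 ≡ 1 (mod 204)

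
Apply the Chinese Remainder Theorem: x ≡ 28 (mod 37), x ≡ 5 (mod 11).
324

Using Chinese Remainder Theorem:
M = 37 × 11 = 407
M1 = 11, M2 = 37
y1 = 11^(-1) mod 37 = 27
y2 = 37^(-1) mod 11 = 3
x = (28×11×27 + 5×37×3) mod 407 = 324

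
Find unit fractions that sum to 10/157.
1/16 + 1/838 + 1/1052528

Greedy algorithm:
10/157: ceiling(157/10) = 16, use 1/16
3/2512: ceiling(2512/3) = 838, use 1/838
1/1052528: ceiling(1052528/1) = 1052528, use 1/1052528
Result: 10/157 = 1/16 + 1/838 + 1/1052528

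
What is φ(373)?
372

373 = 373
φ(n) = n × ∏(1 - 1/p) for each prime p dividing n
φ(373) = 373 × (1 - 1/373) = 372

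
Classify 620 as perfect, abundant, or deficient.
abundant

Proper divisors of 620: sum = 1 + 2 + 4 + 5 + 10 + 20 + 31 + 62 + 124 + 155 + 310 = 724
Since 724 > 620, 620 is abundant.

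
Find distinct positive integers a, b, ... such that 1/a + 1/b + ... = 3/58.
1/20 + 1/580

Greedy algorithm:
3/58: ceiling(58/3) = 20, use 1/20
1/580: ceiling(580/1) = 580, use 1/580
Result: 3/58 = 1/20 + 1/580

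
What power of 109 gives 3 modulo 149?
43

Baby-step giant-step with step n = ⌈√149⌉ = 13.
Baby steps 109^j mod 149 (j:value) for j=0..12: 0:1, 1:109, 2:110, 3:70, 4:31, 5:101, 6:132, 7:84, 8:67, 9:2, 10:69, 11:71, 12:140.
Giant-step multiplier: 109^(-13) ≡ 109^(148-13) = 109^135 ≡ 137 (mod 149).
Giant steps γ_i = 3·137^i mod 149: γ_0=3, γ_1=113, γ_2=134, γ_3=31 (in table at j=4).
x = i·n + j = 3·13 + 4 = 43.
Check: 109^43 ≡ 3 (mod 149).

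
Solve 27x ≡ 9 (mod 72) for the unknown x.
x ≡ 3 (mod 8)

gcd(27, 72) = 9, which divides 9, so solutions exist.
Divide through by 9: 3x ≡ 1 (mod 8).
Find 3^(-1) mod 8 by the extended Euclidean algorithm:
8 = 2 × 3 + 2  ⟹  2 = (1)·8 + (-2)·3
3 = 1 × 2 + 1  ⟹  1 = (-1)·8 + (3)·3
So (3)·3 ≡ 1 (mod 8), i.e. 3^(-1) ≡ 3 (mod 8).
x ≡ 3 × 1 = 3 ≡ 3 (mod 8).
Check: 27 × 3 = 81 ≡ 9 (mod 72).
x ≡ 3 (mod 8), giving 9 solutions mod 72.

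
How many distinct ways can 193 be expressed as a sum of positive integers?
2168627105469

p(n) counts ways to write n as a sum of positive integers (order ignored).
Euler's pentagonal recurrence: p(k) = p(k-1) + p(k-2) - p(k-5) - p(k-7) + p(k-12) + p(k-15) - ... (offsets j(3j∓1)/2, signs ++--, p(0)=1, p(<0)=0).
DP table for k = 0..192: p(0)=1, p(1)=1, p(2)=2, p(3)=3, p(4)=5, p(5)=7, p(6)=11, p(7)=15, p(8)=22, p(9)=30, p(10)=42, p(11)=56, p(12)=77, p(13)=101, p(14)=135, p(15)=176, p(16)=231, p(17)=297, p(18)=385, p(19)=490, p(20)=627, p(21)=792, p(22)=1002, p(23)=1255, p(24)=1575, p(25)=1958, p(26)=2436, p(27)=3010, p(28)=3718, p(29)=4565, p(30)=5604, p(31)=6842, p(32)=8349, p(33)=10143, p(34)=12310, p(35)=14883, p(36)=17977, p(37)=21637, p(38)=26015, p(39)=31185, p(40)=37338, p(41)=44583, p(42)=53174, p(43)=63261, p(44)=75175, p(45)=89134, p(46)=105558, p(47)=124754, p(48)=147273, p(49)=173525, p(50)=204226, p(51)=239943, p(52)=281589, p(53)=329931, p(54)=386155, p(55)=451276, p(56)=526823, p(57)=614154, p(58)=715220, p(59)=831820, p(60)=966467, p(61)=1121505, p(62)=1300156, p(63)=1505499, p(64)=1741630, p(65)=2012558, p(66)=2323520, p(67)=2679689, p(68)=3087735, p(69)=3554345, p(70)=4087968, p(71)=4697205, p(72)=5392783, p(73)=6185689, p(74)=7089500, p(75)=8118264, p(76)=9289091, p(77)=10619863, p(78)=12132164, p(79)=13848650, p(80)=15796476, p(81)=18004327, p(82)=20506255, p(83)=23338469, p(84)=26543660, p(85)=30167357, p(86)=34262962, p(87)=38887673, p(88)=44108109, p(89)=49995925, p(90)=56634173, p(91)=64112359, p(92)=72533807, p(93)=82010177, p(94)=92669720, p(95)=104651419, p(96)=118114304, p(97)=133230930, p(98)=150198136, p(99)=169229875, p(100)=190569292, p(101)=214481126, p(102)=241265379, p(103)=271248950, p(104)=304801365, p(105)=342325709, p(106)=384276336, p(107)=431149389, p(108)=483502844, p(109)=541946240, p(110)=607163746, p(111)=679903203, p(112)=761002156, p(113)=851376628, p(114)=952050665, p(115)=1064144451, p(116)=1188908248, p(117)=1327710076, p(118)=1482074143, p(119)=1653668665, p(120)=1844349560, p(121)=2056148051, p(122)=2291320912, p(123)=2552338241, p(124)=2841940500, p(125)=3163127352, p(126)=3519222692, p(127)=3913864295, p(128)=4351078600, p(129)=4835271870, p(130)=5371315400, p(131)=5964539504, p(132)=6620830889, p(133)=7346629512, p(134)=8149040695, p(135)=9035836076, p(136)=10015581680, p(137)=11097645016, p(138)=12292341831, p(139)=13610949895, p(140)=15065878135, p(141)=16670689208, p(142)=18440293320, p(143)=20390982757, p(144)=22540654445, p(145)=24908858009, p(146)=27517052599, p(147)=30388671978, p(148)=33549419497, p(149)=37027355200, p(150)=40853235313, p(151)=45060624582, p(152)=49686288421, p(153)=54770336324, p(154)=60356673280, p(155)=66493182097, p(156)=73232243759, p(157)=80630964769, p(158)=88751778802, p(159)=97662728555, p(160)=107438159466, p(161)=118159068427, p(162)=129913904637, p(163)=142798995930, p(164)=156919475295, p(165)=172389800255, p(166)=189334822579, p(167)=207890420102, p(168)=228204732751, p(169)=250438925115, p(170)=274768617130, p(171)=301384802048, p(172)=330495499613, p(173)=362326859895, p(174)=397125074750, p(175)=435157697830, p(176)=476715857290, p(177)=522115831195, p(178)=571701605655, p(179)=625846753120, p(180)=684957390936, p(181)=749474411781, p(182)=819876908323, p(183)=896684817527, p(184)=980462880430, p(185)=1071823774337, p(186)=1171432692373, p(187)=1280011042268, p(188)=1398341745571, p(189)=1527273599625, p(190)=1667727404093, p(191)=1820701100652, p(192)=1987276856363.
Final step: p(193) = p(192) + p(191) - p(188) - p(186) + p(181) + p(178) - p(171) - p(167) + p(158) + p(153) - p(142) - p(136) + p(123) + p(116) - p(101) - p(93) + p(76) + p(67) - p(48) - p(38) + p(17) + p(6)
= 1987276856363 + 1820701100652 - 1398341745571 - 1171432692373 + 749474411781 + 571701605655 - 301384802048 - 207890420102 + 88751778802 + 54770336324 - 18440293320 - 10015581680 + 2552338241 + 1188908248 - 214481126 - 82010177 + 9289091 + 2679689 - 147273 - 26015 + 297 + 11
= 2168627105469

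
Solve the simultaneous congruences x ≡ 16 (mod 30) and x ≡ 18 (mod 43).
706

Using Chinese Remainder Theorem:
M = 30 × 43 = 1290
M1 = 43, M2 = 30
y1 = 43^(-1) mod 30 = 7
y2 = 30^(-1) mod 43 = 33
x = (16×43×7 + 18×30×33) mod 1290 = 706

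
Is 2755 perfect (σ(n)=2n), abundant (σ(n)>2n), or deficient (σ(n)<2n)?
deficient

Proper divisors of 2755: sum = 1 + 5 + 19 + 29 + 95 + 145 + 551 = 845
Since 845 < 2755, 2755 is deficient.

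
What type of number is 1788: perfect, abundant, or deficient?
abundant

Proper divisors of 1788: sum = 1 + 2 + 3 + 4 + 6 + 12 + 149 + 298 + 447 + 596 + 894 = 2412
Since 2412 > 1788, 1788 is abundant.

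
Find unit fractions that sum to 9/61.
1/7 + 1/214 + 1/91378

Greedy algorithm:
9/61: ceiling(61/9) = 7, use 1/7
2/427: ceiling(427/2) = 214, use 1/214
1/91378: ceiling(91378/1) = 91378, use 1/91378
Result: 9/61 = 1/7 + 1/214 + 1/91378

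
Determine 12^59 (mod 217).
199

Repeated squaring. Binary of 59 = 111011.
12^1 ≡ 12 (mod 217); 12^2 ≡ 144 (mod 217); 12^4 ≡ 121 (mod 217); 12^8 ≡ 102 (mod 217); 12^16 ≡ 205 (mod 217); 12^32 ≡ 144 (mod 217)
12^59 = 12^1 × 12^2 × 12^8 × 12^16 × 12^32 ≡ 199 (mod 217)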